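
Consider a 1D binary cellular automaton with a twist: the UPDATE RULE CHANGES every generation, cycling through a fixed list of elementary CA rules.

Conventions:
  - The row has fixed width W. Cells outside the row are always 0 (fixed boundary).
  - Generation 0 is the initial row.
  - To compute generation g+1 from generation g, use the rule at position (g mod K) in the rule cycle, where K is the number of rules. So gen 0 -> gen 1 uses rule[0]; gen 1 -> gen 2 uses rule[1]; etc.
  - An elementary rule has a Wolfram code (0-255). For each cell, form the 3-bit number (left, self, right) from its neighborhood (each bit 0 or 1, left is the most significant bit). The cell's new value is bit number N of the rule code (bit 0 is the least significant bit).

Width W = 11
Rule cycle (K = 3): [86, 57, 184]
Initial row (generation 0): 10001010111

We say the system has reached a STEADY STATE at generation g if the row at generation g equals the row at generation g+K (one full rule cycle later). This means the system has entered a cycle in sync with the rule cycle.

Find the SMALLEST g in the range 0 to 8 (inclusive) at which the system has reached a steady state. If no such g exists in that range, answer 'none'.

Gen 0: 10001010111
Gen 1 (rule 86): 11011010001
Gen 2 (rule 57): 10110101100
Gen 3 (rule 184): 01101011010
Gen 4 (rule 86): 10101001011
Gen 5 (rule 57): 01010100110
Gen 6 (rule 184): 00101010101
Gen 7 (rule 86): 01101010101
Gen 8 (rule 57): 01010101010
Gen 9 (rule 184): 00101010101
Gen 10 (rule 86): 01101010101
Gen 11 (rule 57): 01010101010

Answer: 6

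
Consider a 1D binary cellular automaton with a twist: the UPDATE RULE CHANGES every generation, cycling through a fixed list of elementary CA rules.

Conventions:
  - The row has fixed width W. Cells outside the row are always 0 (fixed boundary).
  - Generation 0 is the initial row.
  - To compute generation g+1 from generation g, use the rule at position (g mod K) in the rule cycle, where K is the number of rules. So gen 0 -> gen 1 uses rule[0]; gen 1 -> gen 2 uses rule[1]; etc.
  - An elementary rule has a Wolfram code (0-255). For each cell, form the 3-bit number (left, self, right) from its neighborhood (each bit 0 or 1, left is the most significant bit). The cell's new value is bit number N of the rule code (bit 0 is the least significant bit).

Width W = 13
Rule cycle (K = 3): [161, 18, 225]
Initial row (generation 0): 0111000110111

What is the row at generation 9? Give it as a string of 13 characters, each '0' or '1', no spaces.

Answer: 0010100110001

Derivation:
Gen 0: 0111000110111
Gen 1 (rule 161): 0010010001010
Gen 2 (rule 18): 0101101010001
Gen 3 (rule 225): 0010110100100
Gen 4 (rule 161): 1001001000001
Gen 5 (rule 18): 0110110100010
Gen 6 (rule 225): 0011011001000
Gen 7 (rule 161): 1000100000011
Gen 8 (rule 18): 0101010000100
Gen 9 (rule 225): 0010100110001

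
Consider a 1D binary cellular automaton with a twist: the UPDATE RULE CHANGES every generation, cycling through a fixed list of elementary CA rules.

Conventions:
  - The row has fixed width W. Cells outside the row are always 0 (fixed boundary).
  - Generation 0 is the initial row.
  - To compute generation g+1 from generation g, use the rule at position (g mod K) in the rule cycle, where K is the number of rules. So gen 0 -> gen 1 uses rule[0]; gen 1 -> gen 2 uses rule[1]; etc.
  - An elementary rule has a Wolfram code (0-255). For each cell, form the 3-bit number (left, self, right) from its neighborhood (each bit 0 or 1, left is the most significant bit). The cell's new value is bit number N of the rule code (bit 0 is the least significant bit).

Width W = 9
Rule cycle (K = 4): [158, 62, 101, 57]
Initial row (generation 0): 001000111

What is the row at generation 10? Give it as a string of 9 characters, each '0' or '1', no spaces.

Gen 0: 001000111
Gen 1 (rule 158): 011101110
Gen 2 (rule 62): 110011001
Gen 3 (rule 101): 010001001
Gen 4 (rule 57): 001100100
Gen 5 (rule 158): 011011110
Gen 6 (rule 62): 110110001
Gen 7 (rule 101): 011010101
Gen 8 (rule 57): 010101010
Gen 9 (rule 158): 110101011
Gen 10 (rule 62): 101111110

Answer: 101111110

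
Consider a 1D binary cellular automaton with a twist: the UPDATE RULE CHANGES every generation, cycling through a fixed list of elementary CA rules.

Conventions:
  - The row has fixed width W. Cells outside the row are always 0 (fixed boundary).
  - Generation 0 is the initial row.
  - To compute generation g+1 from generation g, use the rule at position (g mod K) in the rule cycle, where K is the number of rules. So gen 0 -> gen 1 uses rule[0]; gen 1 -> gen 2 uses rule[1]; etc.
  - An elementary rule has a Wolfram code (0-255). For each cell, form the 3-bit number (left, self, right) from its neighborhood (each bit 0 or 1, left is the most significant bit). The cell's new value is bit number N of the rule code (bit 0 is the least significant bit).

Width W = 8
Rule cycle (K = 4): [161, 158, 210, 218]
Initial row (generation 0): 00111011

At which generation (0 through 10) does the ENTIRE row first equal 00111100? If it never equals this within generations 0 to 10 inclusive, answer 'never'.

Answer: never

Derivation:
Gen 0: 00111011
Gen 1 (rule 161): 10010100
Gen 2 (rule 158): 11110110
Gen 3 (rule 210): 01110011
Gen 4 (rule 218): 11111111
Gen 5 (rule 161): 01111110
Gen 6 (rule 158): 11111101
Gen 7 (rule 210): 01111100
Gen 8 (rule 218): 11111110
Gen 9 (rule 161): 01111100
Gen 10 (rule 158): 11111010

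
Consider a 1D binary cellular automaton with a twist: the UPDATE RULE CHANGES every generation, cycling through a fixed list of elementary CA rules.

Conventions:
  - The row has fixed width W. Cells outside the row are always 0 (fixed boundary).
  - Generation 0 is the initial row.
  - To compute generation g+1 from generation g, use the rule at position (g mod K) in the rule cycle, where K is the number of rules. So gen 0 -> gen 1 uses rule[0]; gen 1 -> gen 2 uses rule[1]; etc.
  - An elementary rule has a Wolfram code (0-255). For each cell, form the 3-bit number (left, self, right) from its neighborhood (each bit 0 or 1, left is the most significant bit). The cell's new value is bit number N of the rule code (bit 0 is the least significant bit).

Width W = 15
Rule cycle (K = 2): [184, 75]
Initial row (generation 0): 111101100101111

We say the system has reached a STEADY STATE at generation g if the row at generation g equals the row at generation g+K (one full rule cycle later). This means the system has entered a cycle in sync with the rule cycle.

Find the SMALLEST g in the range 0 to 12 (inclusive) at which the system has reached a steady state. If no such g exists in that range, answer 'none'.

Answer: none

Derivation:
Gen 0: 111101100101111
Gen 1 (rule 184): 111011010011110
Gen 2 (rule 75): 101011000110010
Gen 3 (rule 184): 010110100101001
Gen 4 (rule 75): 100110001000010
Gen 5 (rule 184): 010101000100001
Gen 6 (rule 75): 100000011001110
Gen 7 (rule 184): 010000010101101
Gen 8 (rule 75): 100111100001100
Gen 9 (rule 184): 010111010001010
Gen 10 (rule 75): 100101000110000
Gen 11 (rule 184): 010010100101000
Gen 12 (rule 75): 100100001000011
Gen 13 (rule 184): 010010000100010
Gen 14 (rule 75): 100100111001100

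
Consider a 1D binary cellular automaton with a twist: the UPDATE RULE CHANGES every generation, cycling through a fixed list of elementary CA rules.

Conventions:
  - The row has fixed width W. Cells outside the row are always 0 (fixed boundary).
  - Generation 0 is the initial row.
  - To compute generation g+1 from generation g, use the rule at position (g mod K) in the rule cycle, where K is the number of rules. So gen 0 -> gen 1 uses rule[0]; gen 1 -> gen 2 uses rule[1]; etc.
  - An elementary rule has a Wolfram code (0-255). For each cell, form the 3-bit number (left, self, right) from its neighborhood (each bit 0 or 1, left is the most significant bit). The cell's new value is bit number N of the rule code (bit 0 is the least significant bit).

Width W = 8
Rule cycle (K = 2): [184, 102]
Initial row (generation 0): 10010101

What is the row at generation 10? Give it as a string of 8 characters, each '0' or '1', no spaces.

Gen 0: 10010101
Gen 1 (rule 184): 01001010
Gen 2 (rule 102): 11011110
Gen 3 (rule 184): 10111101
Gen 4 (rule 102): 11000111
Gen 5 (rule 184): 10100110
Gen 6 (rule 102): 11101010
Gen 7 (rule 184): 11010101
Gen 8 (rule 102): 01111111
Gen 9 (rule 184): 01111110
Gen 10 (rule 102): 10000010

Answer: 10000010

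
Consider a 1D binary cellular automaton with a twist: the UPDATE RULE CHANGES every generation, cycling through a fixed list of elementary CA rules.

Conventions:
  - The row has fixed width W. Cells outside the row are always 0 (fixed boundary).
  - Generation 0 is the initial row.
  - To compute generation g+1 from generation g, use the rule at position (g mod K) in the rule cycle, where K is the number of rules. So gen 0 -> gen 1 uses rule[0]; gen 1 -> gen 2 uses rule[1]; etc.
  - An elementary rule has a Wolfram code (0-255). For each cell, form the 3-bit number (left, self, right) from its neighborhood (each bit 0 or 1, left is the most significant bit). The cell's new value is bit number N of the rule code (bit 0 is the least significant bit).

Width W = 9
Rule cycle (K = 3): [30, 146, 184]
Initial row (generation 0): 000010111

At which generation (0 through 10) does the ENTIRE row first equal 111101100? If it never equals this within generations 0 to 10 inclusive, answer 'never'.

Answer: never

Derivation:
Gen 0: 000010111
Gen 1 (rule 30): 000110100
Gen 2 (rule 146): 001000010
Gen 3 (rule 184): 000100001
Gen 4 (rule 30): 001110011
Gen 5 (rule 146): 010101100
Gen 6 (rule 184): 001011010
Gen 7 (rule 30): 011010011
Gen 8 (rule 146): 100001100
Gen 9 (rule 184): 010001010
Gen 10 (rule 30): 111011011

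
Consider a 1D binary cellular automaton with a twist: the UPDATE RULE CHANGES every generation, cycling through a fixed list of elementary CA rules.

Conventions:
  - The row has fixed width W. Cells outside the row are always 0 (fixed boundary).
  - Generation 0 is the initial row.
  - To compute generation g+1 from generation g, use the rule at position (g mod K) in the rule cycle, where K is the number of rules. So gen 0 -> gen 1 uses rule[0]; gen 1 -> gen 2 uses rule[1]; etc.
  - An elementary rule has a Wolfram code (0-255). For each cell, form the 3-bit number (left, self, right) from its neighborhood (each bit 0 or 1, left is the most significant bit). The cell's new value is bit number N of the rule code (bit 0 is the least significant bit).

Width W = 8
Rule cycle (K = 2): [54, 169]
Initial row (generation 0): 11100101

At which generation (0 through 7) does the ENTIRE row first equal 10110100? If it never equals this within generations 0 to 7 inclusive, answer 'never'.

Gen 0: 11100101
Gen 1 (rule 54): 00011111
Gen 2 (rule 169): 11011110
Gen 3 (rule 54): 00100001
Gen 4 (rule 169): 10001100
Gen 5 (rule 54): 11010010
Gen 6 (rule 169): 10100000
Gen 7 (rule 54): 11110000

Answer: never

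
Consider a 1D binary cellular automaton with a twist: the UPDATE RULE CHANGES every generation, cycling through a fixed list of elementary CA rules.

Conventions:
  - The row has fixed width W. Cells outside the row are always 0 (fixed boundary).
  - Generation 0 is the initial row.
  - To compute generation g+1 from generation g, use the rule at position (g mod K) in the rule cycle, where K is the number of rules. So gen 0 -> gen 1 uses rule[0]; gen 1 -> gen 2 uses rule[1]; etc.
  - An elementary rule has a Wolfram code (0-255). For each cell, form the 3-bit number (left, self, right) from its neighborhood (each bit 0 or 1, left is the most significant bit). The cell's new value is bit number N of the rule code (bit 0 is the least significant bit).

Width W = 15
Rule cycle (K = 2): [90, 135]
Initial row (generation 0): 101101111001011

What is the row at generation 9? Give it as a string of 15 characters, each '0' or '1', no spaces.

Answer: 110000111100011

Derivation:
Gen 0: 101101111001011
Gen 1 (rule 90): 001101001110011
Gen 2 (rule 135): 110001010100100
Gen 3 (rule 90): 111010000011010
Gen 4 (rule 135): 010010111100010
Gen 5 (rule 90): 101100100110101
Gen 6 (rule 135): 100001101000101
Gen 7 (rule 90): 010011100101000
Gen 8 (rule 135): 110101001101011
Gen 9 (rule 90): 110000111100011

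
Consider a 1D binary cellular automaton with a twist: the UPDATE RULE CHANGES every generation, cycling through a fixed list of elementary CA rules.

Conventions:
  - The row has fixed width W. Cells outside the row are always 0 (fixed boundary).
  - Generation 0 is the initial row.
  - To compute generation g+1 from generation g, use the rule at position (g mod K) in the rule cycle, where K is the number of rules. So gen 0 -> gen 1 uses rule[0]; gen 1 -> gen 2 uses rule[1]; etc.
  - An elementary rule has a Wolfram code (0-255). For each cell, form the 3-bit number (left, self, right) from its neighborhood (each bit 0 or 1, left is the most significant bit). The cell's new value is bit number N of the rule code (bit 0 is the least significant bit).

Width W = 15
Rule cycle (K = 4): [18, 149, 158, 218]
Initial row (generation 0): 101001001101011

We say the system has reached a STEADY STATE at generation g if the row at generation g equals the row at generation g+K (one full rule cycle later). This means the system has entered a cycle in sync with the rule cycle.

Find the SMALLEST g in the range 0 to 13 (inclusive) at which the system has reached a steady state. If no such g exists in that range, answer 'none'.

Gen 0: 101001001101011
Gen 1 (rule 18): 000110110000000
Gen 2 (rule 149): 110000001111111
Gen 3 (rule 158): 101000011111110
Gen 4 (rule 218): 000100111111111
Gen 5 (rule 18): 001011000000000
Gen 6 (rule 149): 101000111111111
Gen 7 (rule 158): 101101111111110
Gen 8 (rule 218): 001101111111111
Gen 9 (rule 18): 010000000000000
Gen 10 (rule 149): 011111111111111
Gen 11 (rule 158): 111111111111110
Gen 12 (rule 218): 111111111111111
Gen 13 (rule 18): 000000000000000
Gen 14 (rule 149): 111111111111111
Gen 15 (rule 158): 111111111111110
Gen 16 (rule 218): 111111111111111
Gen 17 (rule 18): 000000000000000

Answer: 11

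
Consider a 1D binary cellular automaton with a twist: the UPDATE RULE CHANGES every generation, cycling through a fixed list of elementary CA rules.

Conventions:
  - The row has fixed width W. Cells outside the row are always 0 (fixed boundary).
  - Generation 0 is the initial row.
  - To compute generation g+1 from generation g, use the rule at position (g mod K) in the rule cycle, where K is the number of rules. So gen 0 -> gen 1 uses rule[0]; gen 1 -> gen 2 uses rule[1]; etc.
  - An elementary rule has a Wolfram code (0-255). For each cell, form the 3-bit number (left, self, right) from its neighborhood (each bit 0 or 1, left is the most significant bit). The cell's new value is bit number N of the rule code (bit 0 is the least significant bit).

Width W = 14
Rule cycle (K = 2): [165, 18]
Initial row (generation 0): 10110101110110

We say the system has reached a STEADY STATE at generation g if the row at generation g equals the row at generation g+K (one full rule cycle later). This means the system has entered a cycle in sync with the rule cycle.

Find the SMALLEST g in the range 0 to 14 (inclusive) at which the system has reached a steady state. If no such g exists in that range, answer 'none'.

Answer: 10

Derivation:
Gen 0: 10110101110110
Gen 1 (rule 165): 11001110101000
Gen 2 (rule 18): 00110000000100
Gen 3 (rule 165): 10000111110101
Gen 4 (rule 18): 01001000000000
Gen 5 (rule 165): 01001011111111
Gen 6 (rule 18): 10110000000000
Gen 7 (rule 165): 11000111111111
Gen 8 (rule 18): 00101000000000
Gen 9 (rule 165): 10111011111111
Gen 10 (rule 18): 00000000000000
Gen 11 (rule 165): 11111111111111
Gen 12 (rule 18): 00000000000000
Gen 13 (rule 165): 11111111111111
Gen 14 (rule 18): 00000000000000
Gen 15 (rule 165): 11111111111111
Gen 16 (rule 18): 00000000000000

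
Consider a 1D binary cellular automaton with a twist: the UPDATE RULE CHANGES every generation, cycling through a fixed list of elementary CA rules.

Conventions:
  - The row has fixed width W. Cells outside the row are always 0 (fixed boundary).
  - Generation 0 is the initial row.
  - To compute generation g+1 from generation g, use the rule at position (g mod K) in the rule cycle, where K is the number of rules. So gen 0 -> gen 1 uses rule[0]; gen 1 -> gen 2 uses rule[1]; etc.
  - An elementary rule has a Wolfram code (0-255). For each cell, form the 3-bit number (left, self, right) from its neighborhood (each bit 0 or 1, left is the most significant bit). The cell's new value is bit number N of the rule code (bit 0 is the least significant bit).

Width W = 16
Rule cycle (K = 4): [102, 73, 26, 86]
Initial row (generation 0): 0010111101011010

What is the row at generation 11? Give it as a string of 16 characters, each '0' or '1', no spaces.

Answer: 0001000000011000

Derivation:
Gen 0: 0010111101011010
Gen 1 (rule 102): 0111000111101110
Gen 2 (rule 73): 0101010100101010
Gen 3 (rule 26): 1000000011000001
Gen 4 (rule 86): 1100000101100011
Gen 5 (rule 102): 0100001110100101
Gen 6 (rule 73): 0001101010000000
Gen 7 (rule 26): 0011000001000000
Gen 8 (rule 86): 0101100011100000
Gen 9 (rule 102): 1110100100100000
Gen 10 (rule 73): 1010000000001111
Gen 11 (rule 26): 0001000000011000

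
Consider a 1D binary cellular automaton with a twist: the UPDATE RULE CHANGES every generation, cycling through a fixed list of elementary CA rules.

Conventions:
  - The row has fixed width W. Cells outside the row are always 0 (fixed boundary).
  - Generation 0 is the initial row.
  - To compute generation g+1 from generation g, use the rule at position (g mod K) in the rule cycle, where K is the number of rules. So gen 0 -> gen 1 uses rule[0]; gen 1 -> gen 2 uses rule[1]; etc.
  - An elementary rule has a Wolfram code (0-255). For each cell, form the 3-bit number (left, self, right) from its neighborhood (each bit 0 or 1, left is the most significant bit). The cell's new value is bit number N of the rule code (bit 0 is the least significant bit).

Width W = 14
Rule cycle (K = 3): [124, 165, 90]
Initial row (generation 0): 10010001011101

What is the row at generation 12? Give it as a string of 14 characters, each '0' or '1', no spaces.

Answer: 11110001101100

Derivation:
Gen 0: 10010001011101
Gen 1 (rule 124): 11011001110111
Gen 2 (rule 165): 00100000101010
Gen 3 (rule 90): 01010001000001
Gen 4 (rule 124): 01111001100001
Gen 5 (rule 165): 00110000001101
Gen 6 (rule 90): 01111000011100
Gen 7 (rule 124): 01001100010110
Gen 8 (rule 165): 01000001011000
Gen 9 (rule 90): 10100010011100
Gen 10 (rule 124): 11110011010110
Gen 11 (rule 165): 01100000111000
Gen 12 (rule 90): 11110001101100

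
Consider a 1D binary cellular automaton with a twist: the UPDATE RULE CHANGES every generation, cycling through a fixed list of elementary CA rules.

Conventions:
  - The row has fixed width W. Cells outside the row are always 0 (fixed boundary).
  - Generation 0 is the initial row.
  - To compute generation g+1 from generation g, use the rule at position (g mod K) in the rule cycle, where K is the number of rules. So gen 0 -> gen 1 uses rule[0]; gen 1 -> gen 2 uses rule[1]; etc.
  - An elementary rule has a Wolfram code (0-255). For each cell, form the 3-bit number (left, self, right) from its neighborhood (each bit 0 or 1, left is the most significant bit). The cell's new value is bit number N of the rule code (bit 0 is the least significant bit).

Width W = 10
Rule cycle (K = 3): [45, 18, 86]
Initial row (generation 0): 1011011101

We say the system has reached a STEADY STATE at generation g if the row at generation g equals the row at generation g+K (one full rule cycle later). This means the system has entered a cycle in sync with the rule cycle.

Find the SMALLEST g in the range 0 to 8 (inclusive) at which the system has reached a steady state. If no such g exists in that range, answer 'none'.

Gen 0: 1011011101
Gen 1 (rule 45): 1110110011
Gen 2 (rule 18): 0000001100
Gen 3 (rule 86): 0000010110
Gen 4 (rule 45): 1111011100
Gen 5 (rule 18): 0000000010
Gen 6 (rule 86): 0000000111
Gen 7 (rule 45): 1111110100
Gen 8 (rule 18): 0000000010
Gen 9 (rule 86): 0000000111
Gen 10 (rule 45): 1111110100
Gen 11 (rule 18): 0000000010

Answer: 5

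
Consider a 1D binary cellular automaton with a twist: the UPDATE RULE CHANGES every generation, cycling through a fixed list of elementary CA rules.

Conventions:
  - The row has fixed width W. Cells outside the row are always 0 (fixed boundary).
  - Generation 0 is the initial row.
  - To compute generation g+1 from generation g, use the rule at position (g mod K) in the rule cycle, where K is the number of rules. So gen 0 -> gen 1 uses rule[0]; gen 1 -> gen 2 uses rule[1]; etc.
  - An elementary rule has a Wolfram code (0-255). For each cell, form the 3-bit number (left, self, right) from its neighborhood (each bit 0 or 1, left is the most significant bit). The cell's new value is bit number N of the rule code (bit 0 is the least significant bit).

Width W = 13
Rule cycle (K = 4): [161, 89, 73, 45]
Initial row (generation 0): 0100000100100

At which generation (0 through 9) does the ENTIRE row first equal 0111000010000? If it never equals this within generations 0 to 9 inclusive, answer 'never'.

Gen 0: 0100000100100
Gen 1 (rule 161): 0001110000001
Gen 2 (rule 89): 1101011111100
Gen 3 (rule 73): 1100010000101
Gen 4 (rule 45): 1001010110111
Gen 5 (rule 161): 0000101001010
Gen 6 (rule 89): 1110000100001
Gen 7 (rule 73): 1010110001100
Gen 8 (rule 45): 1111100101001
Gen 9 (rule 161): 0111000010000

Answer: 9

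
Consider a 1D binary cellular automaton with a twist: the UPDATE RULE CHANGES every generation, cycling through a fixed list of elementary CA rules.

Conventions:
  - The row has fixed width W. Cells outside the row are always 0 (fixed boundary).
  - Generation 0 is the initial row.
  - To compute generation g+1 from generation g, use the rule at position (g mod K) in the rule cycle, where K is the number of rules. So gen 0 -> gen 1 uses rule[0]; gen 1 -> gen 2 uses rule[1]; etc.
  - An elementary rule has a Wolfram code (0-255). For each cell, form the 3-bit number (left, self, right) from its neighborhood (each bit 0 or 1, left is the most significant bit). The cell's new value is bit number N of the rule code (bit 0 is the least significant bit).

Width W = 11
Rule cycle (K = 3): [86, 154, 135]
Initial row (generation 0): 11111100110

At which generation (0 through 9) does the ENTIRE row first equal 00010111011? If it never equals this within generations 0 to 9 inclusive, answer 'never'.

Gen 0: 11111100110
Gen 1 (rule 86): 00000111011
Gen 2 (rule 154): 00001110010
Gen 3 (rule 135): 11110100110
Gen 4 (rule 86): 00010111011
Gen 5 (rule 154): 00100110010
Gen 6 (rule 135): 11101000110
Gen 7 (rule 86): 00101101011
Gen 8 (rule 154): 01001000010
Gen 9 (rule 135): 11011011110

Answer: 4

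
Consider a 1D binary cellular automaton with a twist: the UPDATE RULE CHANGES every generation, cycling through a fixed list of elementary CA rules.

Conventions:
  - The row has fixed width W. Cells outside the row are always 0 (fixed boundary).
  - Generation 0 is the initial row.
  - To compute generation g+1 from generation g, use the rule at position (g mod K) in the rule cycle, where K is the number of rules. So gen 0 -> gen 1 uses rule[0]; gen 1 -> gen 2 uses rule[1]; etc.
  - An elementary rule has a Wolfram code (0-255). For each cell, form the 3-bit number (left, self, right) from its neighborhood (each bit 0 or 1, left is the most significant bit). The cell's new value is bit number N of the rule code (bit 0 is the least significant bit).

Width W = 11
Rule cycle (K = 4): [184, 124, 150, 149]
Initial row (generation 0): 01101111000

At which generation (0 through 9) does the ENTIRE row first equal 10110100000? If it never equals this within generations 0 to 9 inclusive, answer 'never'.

Answer: 7

Derivation:
Gen 0: 01101111000
Gen 1 (rule 184): 01011110100
Gen 2 (rule 124): 01110011110
Gen 3 (rule 150): 10101101101
Gen 4 (rule 149): 10100000001
Gen 5 (rule 184): 01010000000
Gen 6 (rule 124): 01111000000
Gen 7 (rule 150): 10110100000
Gen 8 (rule 149): 10000111111
Gen 9 (rule 184): 01000111110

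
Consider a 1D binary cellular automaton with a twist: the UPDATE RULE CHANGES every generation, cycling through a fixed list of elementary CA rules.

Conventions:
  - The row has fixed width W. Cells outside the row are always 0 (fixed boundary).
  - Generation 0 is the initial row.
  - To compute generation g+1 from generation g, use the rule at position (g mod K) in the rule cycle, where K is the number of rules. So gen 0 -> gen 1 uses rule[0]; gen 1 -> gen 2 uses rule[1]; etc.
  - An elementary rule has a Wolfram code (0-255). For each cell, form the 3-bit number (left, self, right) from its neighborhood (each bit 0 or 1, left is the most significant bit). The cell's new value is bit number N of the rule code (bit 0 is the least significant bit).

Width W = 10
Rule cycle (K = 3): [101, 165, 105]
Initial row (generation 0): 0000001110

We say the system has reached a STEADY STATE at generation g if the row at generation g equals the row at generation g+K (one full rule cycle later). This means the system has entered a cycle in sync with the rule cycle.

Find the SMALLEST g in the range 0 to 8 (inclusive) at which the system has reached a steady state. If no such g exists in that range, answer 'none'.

Gen 0: 0000001110
Gen 1 (rule 101): 1111100010
Gen 2 (rule 165): 0111001010
Gen 3 (rule 105): 0101000100
Gen 4 (rule 101): 0111010101
Gen 5 (rule 165): 0010111111
Gen 6 (rule 105): 1001100001
Gen 7 (rule 101): 1000101101
Gen 8 (rule 165): 1010110011
Gen 9 (rule 105): 0101110011
Gen 10 (rule 101): 0110010001
Gen 11 (rule 165): 0000010101

Answer: none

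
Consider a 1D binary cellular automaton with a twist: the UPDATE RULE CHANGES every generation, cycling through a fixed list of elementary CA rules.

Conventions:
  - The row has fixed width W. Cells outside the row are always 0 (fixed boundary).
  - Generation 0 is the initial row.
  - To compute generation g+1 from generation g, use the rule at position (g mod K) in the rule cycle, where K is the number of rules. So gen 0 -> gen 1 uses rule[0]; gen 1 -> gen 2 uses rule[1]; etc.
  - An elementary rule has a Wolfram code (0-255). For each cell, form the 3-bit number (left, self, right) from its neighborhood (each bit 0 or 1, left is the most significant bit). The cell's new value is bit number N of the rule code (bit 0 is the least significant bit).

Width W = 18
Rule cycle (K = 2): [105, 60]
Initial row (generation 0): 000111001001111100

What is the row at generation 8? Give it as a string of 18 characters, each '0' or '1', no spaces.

Gen 0: 000111001001111100
Gen 1 (rule 105): 110101000001000101
Gen 2 (rule 60): 101111100001100111
Gen 3 (rule 105): 011000101101100101
Gen 4 (rule 60): 010100111011010111
Gen 5 (rule 105): 001000101111101101
Gen 6 (rule 60): 001100111000011011
Gen 7 (rule 105): 101100101011011111
Gen 8 (rule 60): 111010111110110000

Answer: 111010111110110000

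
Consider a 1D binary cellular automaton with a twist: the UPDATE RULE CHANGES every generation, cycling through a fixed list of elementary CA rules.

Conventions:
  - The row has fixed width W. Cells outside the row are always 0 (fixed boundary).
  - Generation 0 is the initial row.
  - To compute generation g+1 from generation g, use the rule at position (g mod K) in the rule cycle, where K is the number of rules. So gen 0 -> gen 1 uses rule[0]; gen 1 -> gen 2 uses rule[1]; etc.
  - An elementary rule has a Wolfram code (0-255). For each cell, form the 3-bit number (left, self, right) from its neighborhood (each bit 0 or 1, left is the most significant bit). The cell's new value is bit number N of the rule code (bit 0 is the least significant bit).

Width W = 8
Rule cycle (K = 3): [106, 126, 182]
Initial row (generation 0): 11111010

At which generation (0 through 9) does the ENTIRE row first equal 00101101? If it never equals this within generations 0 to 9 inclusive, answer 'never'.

Answer: 3

Derivation:
Gen 0: 11111010
Gen 1 (rule 106): 10001100
Gen 2 (rule 126): 11011110
Gen 3 (rule 182): 00101101
Gen 4 (rule 106): 01011110
Gen 5 (rule 126): 11110011
Gen 6 (rule 182): 01101100
Gen 7 (rule 106): 11111100
Gen 8 (rule 126): 10000110
Gen 9 (rule 182): 11001001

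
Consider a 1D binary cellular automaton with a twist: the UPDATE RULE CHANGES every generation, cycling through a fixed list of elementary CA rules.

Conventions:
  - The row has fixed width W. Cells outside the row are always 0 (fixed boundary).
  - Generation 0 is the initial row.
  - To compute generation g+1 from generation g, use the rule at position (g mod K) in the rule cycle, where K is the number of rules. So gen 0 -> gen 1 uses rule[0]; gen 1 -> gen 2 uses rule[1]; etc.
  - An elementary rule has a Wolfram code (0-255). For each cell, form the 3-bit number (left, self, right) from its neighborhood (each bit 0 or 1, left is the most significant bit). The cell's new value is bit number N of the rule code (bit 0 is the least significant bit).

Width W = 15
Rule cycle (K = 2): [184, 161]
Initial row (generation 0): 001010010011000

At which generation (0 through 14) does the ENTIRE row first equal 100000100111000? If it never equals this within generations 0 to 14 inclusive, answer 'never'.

Gen 0: 001010010011000
Gen 1 (rule 184): 000101001010100
Gen 2 (rule 161): 110010000101001
Gen 3 (rule 184): 101001000010100
Gen 4 (rule 161): 010000011001001
Gen 5 (rule 184): 001000010100100
Gen 6 (rule 161): 100011001000001
Gen 7 (rule 184): 010010100100000
Gen 8 (rule 161): 000001000001111
Gen 9 (rule 184): 000000100001110
Gen 10 (rule 161): 111110001100100
Gen 11 (rule 184): 111101001010010
Gen 12 (rule 161): 011010000100000
Gen 13 (rule 184): 010101000010000
Gen 14 (rule 161): 001010011000111

Answer: never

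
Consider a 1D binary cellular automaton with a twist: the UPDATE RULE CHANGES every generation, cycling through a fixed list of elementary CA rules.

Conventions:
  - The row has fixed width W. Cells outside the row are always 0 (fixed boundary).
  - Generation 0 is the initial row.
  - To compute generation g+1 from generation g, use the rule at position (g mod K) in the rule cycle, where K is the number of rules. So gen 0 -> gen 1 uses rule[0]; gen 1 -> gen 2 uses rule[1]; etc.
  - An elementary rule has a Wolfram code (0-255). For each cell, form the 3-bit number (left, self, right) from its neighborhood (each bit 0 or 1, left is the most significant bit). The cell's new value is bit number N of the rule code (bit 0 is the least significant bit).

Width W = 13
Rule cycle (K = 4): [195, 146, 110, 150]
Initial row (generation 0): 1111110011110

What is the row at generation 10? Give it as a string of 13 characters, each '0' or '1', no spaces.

Answer: 0100101010101

Derivation:
Gen 0: 1111110011110
Gen 1 (rule 195): 0111110101110
Gen 2 (rule 146): 1011100000101
Gen 3 (rule 110): 1110100001111
Gen 4 (rule 150): 0100110010110
Gen 5 (rule 195): 1001010100010
Gen 6 (rule 146): 0110000010101
Gen 7 (rule 110): 1110000111111
Gen 8 (rule 150): 0101001011110
Gen 9 (rule 195): 1000010001110
Gen 10 (rule 146): 0100101010101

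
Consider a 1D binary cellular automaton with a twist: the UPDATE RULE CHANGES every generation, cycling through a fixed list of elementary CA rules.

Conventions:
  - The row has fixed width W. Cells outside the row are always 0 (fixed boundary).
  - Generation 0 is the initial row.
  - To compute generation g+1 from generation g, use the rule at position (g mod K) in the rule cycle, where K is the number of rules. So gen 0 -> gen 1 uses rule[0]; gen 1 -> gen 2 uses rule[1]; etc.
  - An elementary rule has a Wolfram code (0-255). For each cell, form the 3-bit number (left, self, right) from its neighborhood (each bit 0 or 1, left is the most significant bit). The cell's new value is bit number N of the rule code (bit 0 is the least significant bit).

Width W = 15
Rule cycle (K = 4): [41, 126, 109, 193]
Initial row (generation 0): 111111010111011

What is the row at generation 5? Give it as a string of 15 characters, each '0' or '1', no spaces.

Answer: 000111010000001

Derivation:
Gen 0: 111111010111011
Gen 1 (rule 41): 100000101100110
Gen 2 (rule 126): 110001111111111
Gen 3 (rule 109): 110101000000001
Gen 4 (rule 193): 010000011111100
Gen 5 (rule 41): 000111010000001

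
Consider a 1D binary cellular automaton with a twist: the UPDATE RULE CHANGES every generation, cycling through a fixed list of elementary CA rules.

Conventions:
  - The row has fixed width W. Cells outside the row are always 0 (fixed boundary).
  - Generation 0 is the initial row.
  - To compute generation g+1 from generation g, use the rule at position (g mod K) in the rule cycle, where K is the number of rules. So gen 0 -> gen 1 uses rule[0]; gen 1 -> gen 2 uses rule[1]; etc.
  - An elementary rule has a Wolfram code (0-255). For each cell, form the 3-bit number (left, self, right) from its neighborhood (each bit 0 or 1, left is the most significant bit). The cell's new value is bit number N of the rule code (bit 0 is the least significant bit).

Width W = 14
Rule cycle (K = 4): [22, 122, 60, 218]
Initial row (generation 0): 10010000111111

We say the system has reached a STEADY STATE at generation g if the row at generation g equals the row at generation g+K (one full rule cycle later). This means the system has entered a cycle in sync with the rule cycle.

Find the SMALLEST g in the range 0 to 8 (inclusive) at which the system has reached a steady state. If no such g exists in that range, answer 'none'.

Answer: none

Derivation:
Gen 0: 10010000111111
Gen 1 (rule 22): 11111001000000
Gen 2 (rule 122): 10001110100000
Gen 3 (rule 60): 11001001110000
Gen 4 (rule 218): 11110111111000
Gen 5 (rule 22): 00000000000100
Gen 6 (rule 122): 00000000001010
Gen 7 (rule 60): 00000000001111
Gen 8 (rule 218): 00000000011111
Gen 9 (rule 22): 00000000100000
Gen 10 (rule 122): 00000001010000
Gen 11 (rule 60): 00000001111000
Gen 12 (rule 218): 00000011111100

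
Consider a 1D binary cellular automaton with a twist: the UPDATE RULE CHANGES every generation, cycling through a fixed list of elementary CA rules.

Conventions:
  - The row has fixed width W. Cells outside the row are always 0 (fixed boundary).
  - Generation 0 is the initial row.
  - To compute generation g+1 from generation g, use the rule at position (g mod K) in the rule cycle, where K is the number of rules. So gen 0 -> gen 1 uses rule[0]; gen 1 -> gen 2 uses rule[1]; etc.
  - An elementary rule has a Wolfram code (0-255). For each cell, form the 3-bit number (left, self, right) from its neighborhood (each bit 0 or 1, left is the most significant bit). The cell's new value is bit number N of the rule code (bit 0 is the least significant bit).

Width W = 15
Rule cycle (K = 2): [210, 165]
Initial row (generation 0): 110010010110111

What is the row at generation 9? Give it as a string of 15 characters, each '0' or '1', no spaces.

Gen 0: 110010010110111
Gen 1 (rule 210): 011101100010011
Gen 2 (rule 165): 001010001010000
Gen 3 (rule 210): 010001010001000
Gen 4 (rule 165): 010101110101011
Gen 5 (rule 210): 100000110000001
Gen 6 (rule 165): 101110000111101
Gen 7 (rule 210): 000111001011100
Gen 8 (rule 165): 110010001101001
Gen 9 (rule 210): 011101010100110

Answer: 011101010100110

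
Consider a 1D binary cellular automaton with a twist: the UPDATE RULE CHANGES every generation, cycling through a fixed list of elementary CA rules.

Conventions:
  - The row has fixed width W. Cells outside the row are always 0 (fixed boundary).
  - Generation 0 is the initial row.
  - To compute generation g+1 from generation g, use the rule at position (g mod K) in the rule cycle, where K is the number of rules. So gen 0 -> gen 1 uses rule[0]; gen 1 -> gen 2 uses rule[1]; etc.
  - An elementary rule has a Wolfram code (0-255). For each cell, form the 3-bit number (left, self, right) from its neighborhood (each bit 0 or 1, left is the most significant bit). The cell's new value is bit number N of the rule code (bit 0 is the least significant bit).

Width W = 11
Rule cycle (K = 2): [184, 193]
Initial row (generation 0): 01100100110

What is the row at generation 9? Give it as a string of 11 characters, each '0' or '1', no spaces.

Gen 0: 01100100110
Gen 1 (rule 184): 01010010101
Gen 2 (rule 193): 00000000000
Gen 3 (rule 184): 00000000000
Gen 4 (rule 193): 11111111111
Gen 5 (rule 184): 11111111110
Gen 6 (rule 193): 01111111110
Gen 7 (rule 184): 01111111101
Gen 8 (rule 193): 00111111100
Gen 9 (rule 184): 00111111010

Answer: 00111111010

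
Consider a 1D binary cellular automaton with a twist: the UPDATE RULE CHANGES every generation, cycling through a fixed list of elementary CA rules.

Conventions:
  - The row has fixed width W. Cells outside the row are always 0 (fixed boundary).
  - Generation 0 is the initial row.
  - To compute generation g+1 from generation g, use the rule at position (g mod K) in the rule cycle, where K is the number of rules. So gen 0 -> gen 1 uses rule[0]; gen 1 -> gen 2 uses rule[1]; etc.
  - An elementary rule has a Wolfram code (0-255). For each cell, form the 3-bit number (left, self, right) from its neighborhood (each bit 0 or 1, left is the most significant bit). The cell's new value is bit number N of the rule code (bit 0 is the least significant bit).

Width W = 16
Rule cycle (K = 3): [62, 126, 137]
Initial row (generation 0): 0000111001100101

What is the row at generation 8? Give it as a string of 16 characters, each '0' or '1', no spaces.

Gen 0: 0000111001100101
Gen 1 (rule 62): 0001100111011111
Gen 2 (rule 126): 0011111101110001
Gen 3 (rule 137): 1011111001100100
Gen 4 (rule 62): 1110000111011110
Gen 5 (rule 126): 1011001101110011
Gen 6 (rule 137): 0010001001100010
Gen 7 (rule 62): 0111011111010111
Gen 8 (rule 126): 1101110001111101

Answer: 1101110001111101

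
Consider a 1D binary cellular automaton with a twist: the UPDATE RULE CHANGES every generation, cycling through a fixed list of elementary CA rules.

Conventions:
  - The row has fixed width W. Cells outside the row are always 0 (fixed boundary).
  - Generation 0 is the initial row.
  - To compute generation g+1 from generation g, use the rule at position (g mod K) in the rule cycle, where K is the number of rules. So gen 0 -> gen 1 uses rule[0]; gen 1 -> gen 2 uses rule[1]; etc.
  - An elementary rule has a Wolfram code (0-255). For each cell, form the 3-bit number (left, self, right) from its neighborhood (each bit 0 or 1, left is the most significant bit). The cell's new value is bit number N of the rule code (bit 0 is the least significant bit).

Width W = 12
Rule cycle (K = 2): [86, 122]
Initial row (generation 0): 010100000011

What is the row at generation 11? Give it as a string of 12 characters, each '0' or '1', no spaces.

Answer: 001100101011

Derivation:
Gen 0: 010100000011
Gen 1 (rule 86): 110110000101
Gen 2 (rule 122): 111111001010
Gen 3 (rule 86): 000001111011
Gen 4 (rule 122): 000011001111
Gen 5 (rule 86): 000101110001
Gen 6 (rule 122): 001011011010
Gen 7 (rule 86): 011001001011
Gen 8 (rule 122): 111110110111
Gen 9 (rule 86): 000010010001
Gen 10 (rule 122): 000101101010
Gen 11 (rule 86): 001100101011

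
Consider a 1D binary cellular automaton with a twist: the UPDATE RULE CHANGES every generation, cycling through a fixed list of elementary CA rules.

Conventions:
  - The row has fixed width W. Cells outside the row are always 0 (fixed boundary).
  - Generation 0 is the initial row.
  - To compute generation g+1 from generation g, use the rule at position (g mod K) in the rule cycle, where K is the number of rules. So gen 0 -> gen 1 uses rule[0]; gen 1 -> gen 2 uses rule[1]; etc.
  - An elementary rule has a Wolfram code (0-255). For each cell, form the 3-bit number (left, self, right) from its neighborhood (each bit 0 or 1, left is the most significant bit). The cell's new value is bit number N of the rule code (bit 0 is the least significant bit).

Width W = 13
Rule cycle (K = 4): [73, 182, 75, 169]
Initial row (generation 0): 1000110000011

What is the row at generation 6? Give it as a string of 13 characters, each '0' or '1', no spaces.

Answer: 0000001111111

Derivation:
Gen 0: 1000110000011
Gen 1 (rule 73): 0010110111011
Gen 2 (rule 182): 0111001010100
Gen 3 (rule 75): 1101010000001
Gen 4 (rule 169): 1010100111100
Gen 5 (rule 73): 0000000100101
Gen 6 (rule 182): 0000001111111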